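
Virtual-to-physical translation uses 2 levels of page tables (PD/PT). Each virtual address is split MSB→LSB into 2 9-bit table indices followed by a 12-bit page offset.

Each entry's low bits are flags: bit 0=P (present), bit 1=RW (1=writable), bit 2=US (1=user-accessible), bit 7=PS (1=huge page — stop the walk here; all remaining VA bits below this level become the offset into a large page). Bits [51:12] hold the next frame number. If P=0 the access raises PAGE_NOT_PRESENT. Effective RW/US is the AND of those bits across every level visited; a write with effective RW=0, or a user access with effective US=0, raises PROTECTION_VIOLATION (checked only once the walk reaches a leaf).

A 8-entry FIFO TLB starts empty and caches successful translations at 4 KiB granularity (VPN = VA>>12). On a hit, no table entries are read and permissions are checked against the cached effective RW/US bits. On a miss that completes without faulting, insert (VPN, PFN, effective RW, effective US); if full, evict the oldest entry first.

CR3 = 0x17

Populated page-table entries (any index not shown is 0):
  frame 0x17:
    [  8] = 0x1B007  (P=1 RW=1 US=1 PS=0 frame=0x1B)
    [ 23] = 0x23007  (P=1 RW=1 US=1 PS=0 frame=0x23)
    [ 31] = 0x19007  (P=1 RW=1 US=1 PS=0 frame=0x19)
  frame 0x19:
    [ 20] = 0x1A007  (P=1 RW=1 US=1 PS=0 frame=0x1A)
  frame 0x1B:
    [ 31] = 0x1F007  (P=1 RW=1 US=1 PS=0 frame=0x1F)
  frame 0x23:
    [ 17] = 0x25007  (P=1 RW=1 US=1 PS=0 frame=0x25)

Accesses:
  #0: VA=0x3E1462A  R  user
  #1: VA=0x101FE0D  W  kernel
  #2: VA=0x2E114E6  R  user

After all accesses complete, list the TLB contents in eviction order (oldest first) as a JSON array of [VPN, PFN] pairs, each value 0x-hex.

Walk each access:
#0 VA=0x3E1462A (r,user):
  lvl0: tbl 0x17, slot 31 ⇒ 0x19007 (P1/RW1/US1/PS0)
  lvl1: tbl 0x19, slot 20 ⇒ 0x1A007 (P1/RW1/US1/PS0)
  → PA=0x1A62A  (2 entries read)
#1 VA=0x101FE0D (w,kernel):
  lvl0: tbl 0x17, slot 8 ⇒ 0x1B007 (P1/RW1/US1/PS0)
  lvl1: tbl 0x1B, slot 31 ⇒ 0x1F007 (P1/RW1/US1/PS0)
  → PA=0x1FE0D  (2 entries read)
#2 VA=0x2E114E6 (r,user):
  lvl0: tbl 0x17, slot 23 ⇒ 0x23007 (P1/RW1/US1/PS0)
  lvl1: tbl 0x23, slot 17 ⇒ 0x25007 (P1/RW1/US1/PS0)
  → PA=0x254E6  (2 entries read)

TLB: [["0x3E14", "0x1A"], ["0x101F", "0x1F"], ["0x2E11", "0x25"]]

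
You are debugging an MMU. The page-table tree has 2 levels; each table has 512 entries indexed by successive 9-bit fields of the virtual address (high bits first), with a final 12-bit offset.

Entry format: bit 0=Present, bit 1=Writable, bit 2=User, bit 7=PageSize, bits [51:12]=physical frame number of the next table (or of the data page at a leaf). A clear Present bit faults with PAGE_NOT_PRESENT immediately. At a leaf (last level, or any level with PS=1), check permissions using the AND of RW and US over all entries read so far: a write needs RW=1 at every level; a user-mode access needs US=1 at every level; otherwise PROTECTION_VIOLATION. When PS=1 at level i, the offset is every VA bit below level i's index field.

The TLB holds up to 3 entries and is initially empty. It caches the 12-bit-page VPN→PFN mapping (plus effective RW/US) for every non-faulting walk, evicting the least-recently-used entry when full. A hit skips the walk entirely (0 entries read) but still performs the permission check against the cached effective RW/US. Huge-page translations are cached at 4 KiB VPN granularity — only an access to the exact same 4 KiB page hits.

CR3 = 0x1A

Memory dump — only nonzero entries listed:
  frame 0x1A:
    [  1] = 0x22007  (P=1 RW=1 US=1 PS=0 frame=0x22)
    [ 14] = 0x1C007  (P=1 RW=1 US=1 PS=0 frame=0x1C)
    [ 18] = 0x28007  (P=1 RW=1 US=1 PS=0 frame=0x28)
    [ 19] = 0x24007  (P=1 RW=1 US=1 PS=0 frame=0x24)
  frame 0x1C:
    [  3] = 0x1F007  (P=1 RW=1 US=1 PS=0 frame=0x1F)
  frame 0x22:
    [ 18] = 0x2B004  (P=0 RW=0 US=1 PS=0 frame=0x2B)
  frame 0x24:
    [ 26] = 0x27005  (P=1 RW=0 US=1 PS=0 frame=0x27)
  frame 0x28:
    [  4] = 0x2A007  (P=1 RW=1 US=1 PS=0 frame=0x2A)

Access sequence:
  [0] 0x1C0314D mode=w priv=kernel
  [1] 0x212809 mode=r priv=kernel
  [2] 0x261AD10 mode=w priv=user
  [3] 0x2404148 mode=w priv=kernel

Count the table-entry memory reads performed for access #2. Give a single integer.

Walk each access:
#0 VA=0x1C0314D (w,kernel):
  [0] read 0x1A idx=14: raw=0x1C007 flags P=1 W=1 U=1 S=0
  [1] read 0x1C idx=3: raw=0x1F007 flags P=1 W=1 U=1 S=0
  ✓ 0x1F14D  — 2 lookups
#1 VA=0x212809 (r,kernel):
  [0] read 0x1A idx=1: raw=0x22007 flags P=1 W=1 U=1 S=0
  [1] read 0x22 idx=18: raw=0x2B004 flags P=0 W=0 U=1 S=0
  ⇒ fault: PAGE_NOT_PRESENT  — 2 lookups
#2 VA=0x261AD10 (w,user):
  [0] read 0x1A idx=19: raw=0x24007 flags P=1 W=1 U=1 S=0
  [1] read 0x24 idx=26: raw=0x27005 flags P=1 W=0 U=1 S=0
  ⇒ fault: PROTECTION_VIOLATION  — 2 lookups
#3 VA=0x2404148 (w,kernel):
  [0] read 0x1A idx=18: raw=0x28007 flags P=1 W=1 U=1 S=0
  [1] read 0x28 idx=4: raw=0x2A007 flags P=1 W=1 U=1 S=0
  ✓ 0x2A148  — 2 lookups

Entries read for #2: 2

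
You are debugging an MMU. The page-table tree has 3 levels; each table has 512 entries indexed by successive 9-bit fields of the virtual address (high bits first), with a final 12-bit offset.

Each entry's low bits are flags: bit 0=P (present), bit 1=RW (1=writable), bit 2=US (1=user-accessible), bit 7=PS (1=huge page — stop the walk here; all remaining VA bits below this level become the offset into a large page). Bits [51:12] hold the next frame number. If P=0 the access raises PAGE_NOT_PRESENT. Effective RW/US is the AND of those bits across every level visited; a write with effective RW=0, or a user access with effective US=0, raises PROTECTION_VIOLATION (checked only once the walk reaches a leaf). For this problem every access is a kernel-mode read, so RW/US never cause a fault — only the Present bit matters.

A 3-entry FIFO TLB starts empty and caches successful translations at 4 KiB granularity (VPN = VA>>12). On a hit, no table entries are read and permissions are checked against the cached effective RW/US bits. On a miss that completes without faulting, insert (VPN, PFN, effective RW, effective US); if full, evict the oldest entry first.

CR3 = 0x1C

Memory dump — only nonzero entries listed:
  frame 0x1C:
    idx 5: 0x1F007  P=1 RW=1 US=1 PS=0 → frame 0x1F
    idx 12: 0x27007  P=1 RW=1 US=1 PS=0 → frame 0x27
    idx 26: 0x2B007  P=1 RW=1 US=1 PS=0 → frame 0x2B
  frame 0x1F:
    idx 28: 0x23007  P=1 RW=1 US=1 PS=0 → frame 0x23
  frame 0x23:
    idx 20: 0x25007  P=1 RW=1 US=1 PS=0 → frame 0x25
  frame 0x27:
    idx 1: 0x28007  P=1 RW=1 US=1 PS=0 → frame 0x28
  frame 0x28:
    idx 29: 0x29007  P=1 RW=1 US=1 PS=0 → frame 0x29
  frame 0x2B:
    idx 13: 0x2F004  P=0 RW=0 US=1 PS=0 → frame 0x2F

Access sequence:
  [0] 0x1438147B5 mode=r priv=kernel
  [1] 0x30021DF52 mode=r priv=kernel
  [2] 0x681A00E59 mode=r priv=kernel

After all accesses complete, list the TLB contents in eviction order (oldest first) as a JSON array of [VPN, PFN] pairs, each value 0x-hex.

Per-access translation:
#0 VA=0x1438147B5 (r,kernel):
  L0 @0x1C[5] → 0x1F007  P=1,RW=1,US=1,PS=0
  L1 @0x1F[28] → 0x23007  P=1,RW=1,US=1,PS=0
  L2 @0x23[20] → 0x25007  P=1,RW=1,US=1,PS=0
  ✓ 0x257B5  — 3 lookups
#1 VA=0x30021DF52 (r,kernel):
  L0 @0x1C[12] → 0x27007  P=1,RW=1,US=1,PS=0
  L1 @0x27[1] → 0x28007  P=1,RW=1,US=1,PS=0
  L2 @0x28[29] → 0x29007  P=1,RW=1,US=1,PS=0
  ✓ 0x29F52  — 3 lookups
#2 VA=0x681A00E59 (r,kernel):
  L0 @0x1C[26] → 0x2B007  P=1,RW=1,US=1,PS=0
  L1 @0x2B[13] → 0x2F004  P=0,RW=0,US=1,PS=0
  ⇒ fault: PAGE_NOT_PRESENT  — 2 lookups

TLB: [["0x143814", "0x25"], ["0x30021D", "0x29"]]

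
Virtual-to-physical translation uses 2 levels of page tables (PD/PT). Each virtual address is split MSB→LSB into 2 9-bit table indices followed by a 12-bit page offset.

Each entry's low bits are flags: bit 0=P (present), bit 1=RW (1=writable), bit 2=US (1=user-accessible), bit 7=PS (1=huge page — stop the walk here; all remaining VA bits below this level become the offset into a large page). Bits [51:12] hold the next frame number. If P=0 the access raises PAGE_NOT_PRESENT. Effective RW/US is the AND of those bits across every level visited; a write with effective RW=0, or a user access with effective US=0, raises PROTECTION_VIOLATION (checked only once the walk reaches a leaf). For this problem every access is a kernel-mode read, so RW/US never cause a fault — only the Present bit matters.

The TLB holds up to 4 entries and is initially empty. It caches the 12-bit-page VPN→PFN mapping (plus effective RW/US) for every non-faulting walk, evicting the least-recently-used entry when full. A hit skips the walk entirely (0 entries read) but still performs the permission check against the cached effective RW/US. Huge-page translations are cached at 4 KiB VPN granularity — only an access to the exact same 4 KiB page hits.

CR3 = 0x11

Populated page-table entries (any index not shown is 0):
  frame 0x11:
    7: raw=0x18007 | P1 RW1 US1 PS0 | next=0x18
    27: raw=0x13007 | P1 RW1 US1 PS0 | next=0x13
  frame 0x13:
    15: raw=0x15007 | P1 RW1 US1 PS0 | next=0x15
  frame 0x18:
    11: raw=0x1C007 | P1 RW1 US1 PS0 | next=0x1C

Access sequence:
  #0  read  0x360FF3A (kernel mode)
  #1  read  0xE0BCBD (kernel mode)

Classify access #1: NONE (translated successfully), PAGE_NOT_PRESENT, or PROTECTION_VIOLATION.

Trace:
#0 VA=0x360FF3A (r,kernel):
  [0] read 0x11 idx=27: raw=0x13007 flags P=1 W=1 U=1 S=0
  [1] read 0x13 idx=15: raw=0x15007 flags P=1 W=1 U=1 S=0
  → PA=0x15F3A  (2 entries read)
#1 VA=0xE0BCBD (r,kernel):
  [0] read 0x11 idx=7: raw=0x18007 flags P=1 W=1 U=1 S=0
  [1] read 0x18 idx=11: raw=0x1C007 flags P=1 W=1 U=1 S=0
  → PA=0x1CCBD  (2 entries read)

Access #1 fault: NONE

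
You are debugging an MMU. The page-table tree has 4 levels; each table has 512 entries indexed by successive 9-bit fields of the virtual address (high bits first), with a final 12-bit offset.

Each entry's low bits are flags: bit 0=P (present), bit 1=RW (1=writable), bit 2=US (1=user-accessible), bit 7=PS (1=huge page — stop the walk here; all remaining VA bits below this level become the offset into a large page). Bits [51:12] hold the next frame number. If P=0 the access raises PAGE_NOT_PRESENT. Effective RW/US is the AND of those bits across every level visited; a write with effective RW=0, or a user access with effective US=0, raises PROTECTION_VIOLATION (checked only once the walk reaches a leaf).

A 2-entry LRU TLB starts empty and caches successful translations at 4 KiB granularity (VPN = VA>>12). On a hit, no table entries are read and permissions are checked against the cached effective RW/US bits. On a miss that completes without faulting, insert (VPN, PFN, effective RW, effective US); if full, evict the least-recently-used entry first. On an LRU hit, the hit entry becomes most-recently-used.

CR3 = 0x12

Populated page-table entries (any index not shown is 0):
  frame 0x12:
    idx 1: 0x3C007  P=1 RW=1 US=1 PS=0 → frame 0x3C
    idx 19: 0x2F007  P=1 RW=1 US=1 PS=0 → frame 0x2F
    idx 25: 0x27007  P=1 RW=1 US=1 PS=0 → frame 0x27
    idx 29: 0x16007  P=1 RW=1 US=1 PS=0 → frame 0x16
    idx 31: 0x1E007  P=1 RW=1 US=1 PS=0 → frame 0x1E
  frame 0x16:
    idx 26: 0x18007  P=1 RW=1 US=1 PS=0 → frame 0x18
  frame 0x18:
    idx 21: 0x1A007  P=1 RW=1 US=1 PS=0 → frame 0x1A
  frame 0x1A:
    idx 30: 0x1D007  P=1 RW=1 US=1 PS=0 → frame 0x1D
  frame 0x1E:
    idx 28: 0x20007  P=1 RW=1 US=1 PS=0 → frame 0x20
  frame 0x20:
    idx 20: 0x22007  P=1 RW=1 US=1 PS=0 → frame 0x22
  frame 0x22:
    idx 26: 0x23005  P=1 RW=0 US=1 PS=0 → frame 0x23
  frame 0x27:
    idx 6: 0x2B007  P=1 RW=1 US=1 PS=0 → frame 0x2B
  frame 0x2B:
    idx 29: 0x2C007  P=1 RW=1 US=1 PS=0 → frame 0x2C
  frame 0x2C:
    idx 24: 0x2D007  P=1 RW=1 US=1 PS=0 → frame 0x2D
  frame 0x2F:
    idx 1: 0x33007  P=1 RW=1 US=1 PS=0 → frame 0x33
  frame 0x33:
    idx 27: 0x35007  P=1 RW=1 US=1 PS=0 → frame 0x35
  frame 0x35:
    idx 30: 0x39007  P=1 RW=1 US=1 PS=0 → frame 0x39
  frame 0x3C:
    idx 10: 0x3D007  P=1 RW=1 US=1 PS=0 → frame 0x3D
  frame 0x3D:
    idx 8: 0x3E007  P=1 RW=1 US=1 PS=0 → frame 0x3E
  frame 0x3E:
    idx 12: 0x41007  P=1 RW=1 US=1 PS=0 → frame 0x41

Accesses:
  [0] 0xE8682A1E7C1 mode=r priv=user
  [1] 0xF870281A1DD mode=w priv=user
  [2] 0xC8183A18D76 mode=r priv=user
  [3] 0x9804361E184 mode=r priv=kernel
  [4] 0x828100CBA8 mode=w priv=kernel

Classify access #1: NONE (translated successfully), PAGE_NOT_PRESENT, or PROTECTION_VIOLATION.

Per-access translation:
#0 VA=0xE8682A1E7C1 (r,user):
  L0: frame=0x12 idx=29 entry=0x16007 [P=1 RW=1 US=1 PS=0]
  L1: frame=0x16 idx=26 entry=0x18007 [P=1 RW=1 US=1 PS=0]
  L2: frame=0x18 idx=21 entry=0x1A007 [P=1 RW=1 US=1 PS=0]
  L3: frame=0x1A idx=30 entry=0x1D007 [P=1 RW=1 US=1 PS=0]
  → PA=0x1D7C1  (4 entries read)
#1 VA=0xF870281A1DD (w,user):
  L0: frame=0x12 idx=31 entry=0x1E007 [P=1 RW=1 US=1 PS=0]
  L1: frame=0x1E idx=28 entry=0x20007 [P=1 RW=1 US=1 PS=0]
  L2: frame=0x20 idx=20 entry=0x22007 [P=1 RW=1 US=1 PS=0]
  L3: frame=0x22 idx=26 entry=0x23005 [P=1 RW=0 US=1 PS=0]
  → PROTECTION_VIOLATION  (4 entries read)
#2 VA=0xC8183A18D76 (r,user):
  L0: frame=0x12 idx=25 entry=0x27007 [P=1 RW=1 US=1 PS=0]
  L1: frame=0x27 idx=6 entry=0x2B007 [P=1 RW=1 US=1 PS=0]
  L2: frame=0x2B idx=29 entry=0x2C007 [P=1 RW=1 US=1 PS=0]
  L3: frame=0x2C idx=24 entry=0x2D007 [P=1 RW=1 US=1 PS=0]
  → PA=0x2DD76  (4 entries read)
#3 VA=0x9804361E184 (r,kernel):
  L0: frame=0x12 idx=19 entry=0x2F007 [P=1 RW=1 US=1 PS=0]
  L1: frame=0x2F idx=1 entry=0x33007 [P=1 RW=1 US=1 PS=0]
  L2: frame=0x33 idx=27 entry=0x35007 [P=1 RW=1 US=1 PS=0]
  L3: frame=0x35 idx=30 entry=0x39007 [P=1 RW=1 US=1 PS=0]
  → PA=0x39184  (4 entries read)
#4 VA=0x828100CBA8 (w,kernel):
  L0: frame=0x12 idx=1 entry=0x3C007 [P=1 RW=1 US=1 PS=0]
  L1: frame=0x3C idx=10 entry=0x3D007 [P=1 RW=1 US=1 PS=0]
  L2: frame=0x3D idx=8 entry=0x3E007 [P=1 RW=1 US=1 PS=0]
  L3: frame=0x3E idx=12 entry=0x41007 [P=1 RW=1 US=1 PS=0]
  → PA=0x41BA8  (4 entries read)

Access #1 fault: PROTECTION_VIOLATION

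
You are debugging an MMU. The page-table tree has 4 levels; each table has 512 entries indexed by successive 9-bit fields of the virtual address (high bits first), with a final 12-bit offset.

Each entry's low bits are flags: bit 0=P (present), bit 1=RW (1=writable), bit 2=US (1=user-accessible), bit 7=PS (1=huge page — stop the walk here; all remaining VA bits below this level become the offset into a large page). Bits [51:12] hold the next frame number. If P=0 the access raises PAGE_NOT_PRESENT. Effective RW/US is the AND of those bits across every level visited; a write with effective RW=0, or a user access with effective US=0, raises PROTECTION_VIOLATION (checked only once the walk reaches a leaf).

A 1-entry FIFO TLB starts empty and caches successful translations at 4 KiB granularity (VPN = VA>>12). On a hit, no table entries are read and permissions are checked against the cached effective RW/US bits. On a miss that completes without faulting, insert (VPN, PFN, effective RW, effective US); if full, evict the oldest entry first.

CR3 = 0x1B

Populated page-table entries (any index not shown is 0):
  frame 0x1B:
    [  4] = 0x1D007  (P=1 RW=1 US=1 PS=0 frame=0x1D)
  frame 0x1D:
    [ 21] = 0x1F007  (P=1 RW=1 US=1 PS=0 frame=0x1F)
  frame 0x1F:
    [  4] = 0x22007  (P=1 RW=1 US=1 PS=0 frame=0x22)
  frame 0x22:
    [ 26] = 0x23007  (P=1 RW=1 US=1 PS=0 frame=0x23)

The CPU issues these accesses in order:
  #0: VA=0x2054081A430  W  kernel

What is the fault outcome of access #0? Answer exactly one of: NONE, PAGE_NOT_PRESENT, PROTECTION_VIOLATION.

Walk each access:
#0 VA=0x2054081A430 (w,kernel):
  lvl0: tbl 0x1B, slot 4 ⇒ 0x1D007 (P1/RW1/US1/PS0)
  lvl1: tbl 0x1D, slot 21 ⇒ 0x1F007 (P1/RW1/US1/PS0)
  lvl2: tbl 0x1F, slot 4 ⇒ 0x22007 (P1/RW1/US1/PS0)
  lvl3: tbl 0x22, slot 26 ⇒ 0x23007 (P1/RW1/US1/PS0)
  ⇒ phys 0x23430  [4 reads]

Access #0 fault: NONE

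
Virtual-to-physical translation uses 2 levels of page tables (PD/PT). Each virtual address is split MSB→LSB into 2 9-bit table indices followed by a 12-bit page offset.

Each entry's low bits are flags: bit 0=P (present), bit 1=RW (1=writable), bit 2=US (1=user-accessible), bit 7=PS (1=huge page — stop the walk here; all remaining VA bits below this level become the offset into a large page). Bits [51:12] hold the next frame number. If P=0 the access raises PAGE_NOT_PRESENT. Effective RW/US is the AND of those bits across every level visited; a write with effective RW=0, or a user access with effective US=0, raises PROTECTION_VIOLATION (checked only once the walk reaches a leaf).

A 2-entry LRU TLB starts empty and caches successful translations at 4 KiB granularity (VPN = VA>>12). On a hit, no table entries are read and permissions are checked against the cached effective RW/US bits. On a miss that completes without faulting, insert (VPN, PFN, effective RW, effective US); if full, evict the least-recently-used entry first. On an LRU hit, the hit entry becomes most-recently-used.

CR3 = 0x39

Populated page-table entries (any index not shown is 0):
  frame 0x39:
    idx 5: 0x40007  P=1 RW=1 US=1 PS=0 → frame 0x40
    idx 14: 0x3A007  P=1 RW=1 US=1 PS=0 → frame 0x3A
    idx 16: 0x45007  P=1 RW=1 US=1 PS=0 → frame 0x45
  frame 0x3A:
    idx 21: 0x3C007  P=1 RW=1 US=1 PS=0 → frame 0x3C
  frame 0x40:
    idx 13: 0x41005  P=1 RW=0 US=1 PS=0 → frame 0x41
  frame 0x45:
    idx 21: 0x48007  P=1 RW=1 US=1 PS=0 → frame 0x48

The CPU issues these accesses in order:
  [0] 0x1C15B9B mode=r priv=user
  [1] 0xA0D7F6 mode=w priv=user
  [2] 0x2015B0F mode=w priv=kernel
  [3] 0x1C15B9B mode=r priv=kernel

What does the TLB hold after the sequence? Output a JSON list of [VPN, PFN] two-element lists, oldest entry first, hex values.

Per-access translation:
#0 VA=0x1C15B9B (r,user):
  [0] read 0x39 idx=14: raw=0x3A007 flags P=1 W=1 U=1 S=0
  [1] read 0x3A idx=21: raw=0x3C007 flags P=1 W=1 U=1 S=0
  → PA=0x3CB9B  (2 entries read)
#1 VA=0xA0D7F6 (w,user):
  [0] read 0x39 idx=5: raw=0x40007 flags P=1 W=1 U=1 S=0
  [1] read 0x40 idx=13: raw=0x41005 flags P=1 W=0 U=1 S=0
  ✗ PROTECTION_VIOLATION  [2 reads]
#2 VA=0x2015B0F (w,kernel):
  [0] read 0x39 idx=16: raw=0x45007 flags P=1 W=1 U=1 S=0
  [1] read 0x45 idx=21: raw=0x48007 flags P=1 W=1 U=1 S=0
  → PA=0x48B0F  (2 entries read)
#3 VA=0x1C15B9B (r,kernel):
  TLB hit vpn=0x1C15 → PA=0x3CB9B

TLB: [["0x2015", "0x48"], ["0x1C15", "0x3C"]]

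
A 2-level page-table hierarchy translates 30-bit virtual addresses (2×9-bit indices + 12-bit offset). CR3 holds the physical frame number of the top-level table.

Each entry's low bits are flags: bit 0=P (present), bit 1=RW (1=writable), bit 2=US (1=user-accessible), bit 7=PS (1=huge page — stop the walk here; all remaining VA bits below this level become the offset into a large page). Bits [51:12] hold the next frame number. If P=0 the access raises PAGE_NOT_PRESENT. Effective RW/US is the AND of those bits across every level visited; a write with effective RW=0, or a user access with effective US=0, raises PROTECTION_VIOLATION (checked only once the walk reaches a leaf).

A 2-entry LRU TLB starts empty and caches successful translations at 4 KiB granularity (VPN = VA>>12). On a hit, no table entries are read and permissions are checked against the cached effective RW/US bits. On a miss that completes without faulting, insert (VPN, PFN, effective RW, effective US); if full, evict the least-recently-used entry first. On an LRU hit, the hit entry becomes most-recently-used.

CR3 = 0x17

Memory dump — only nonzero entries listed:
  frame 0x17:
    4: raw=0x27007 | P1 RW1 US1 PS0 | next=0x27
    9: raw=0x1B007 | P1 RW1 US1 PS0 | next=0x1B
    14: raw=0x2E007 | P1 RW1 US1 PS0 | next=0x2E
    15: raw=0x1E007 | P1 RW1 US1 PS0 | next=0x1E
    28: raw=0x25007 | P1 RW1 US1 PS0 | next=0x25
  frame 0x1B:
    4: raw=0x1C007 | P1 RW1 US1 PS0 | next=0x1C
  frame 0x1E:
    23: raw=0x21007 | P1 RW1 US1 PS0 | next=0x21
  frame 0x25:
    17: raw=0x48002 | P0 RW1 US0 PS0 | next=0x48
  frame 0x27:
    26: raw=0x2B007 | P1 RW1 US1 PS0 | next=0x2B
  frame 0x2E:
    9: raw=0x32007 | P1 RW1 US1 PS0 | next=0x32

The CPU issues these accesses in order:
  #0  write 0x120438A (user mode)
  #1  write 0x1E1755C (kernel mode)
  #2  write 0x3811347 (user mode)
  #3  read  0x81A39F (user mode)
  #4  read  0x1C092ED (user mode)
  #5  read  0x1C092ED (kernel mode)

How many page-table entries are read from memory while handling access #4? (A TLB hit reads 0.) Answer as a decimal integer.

Walk each access:
#0 VA=0x120438A (w,user):
  [0] read 0x17 idx=9: raw=0x1B007 flags P=1 W=1 U=1 S=0
  [1] read 0x1B idx=4: raw=0x1C007 flags P=1 W=1 U=1 S=0
  → PA=0x1C38A  (2 entries read)
#1 VA=0x1E1755C (w,kernel):
  [0] read 0x17 idx=15: raw=0x1E007 flags P=1 W=1 U=1 S=0
  [1] read 0x1E idx=23: raw=0x21007 flags P=1 W=1 U=1 S=0
  → PA=0x2155C  (2 entries read)
#2 VA=0x3811347 (w,user):
  [0] read 0x17 idx=28: raw=0x25007 flags P=1 W=1 U=1 S=0
  [1] read 0x25 idx=17: raw=0x48002 flags P=0 W=1 U=0 S=0
  ⇒ fault: PAGE_NOT_PRESENT  — 2 lookups
#3 VA=0x81A39F (r,user):
  [0] read 0x17 idx=4: raw=0x27007 flags P=1 W=1 U=1 S=0
  [1] read 0x27 idx=26: raw=0x2B007 flags P=1 W=1 U=1 S=0
  → PA=0x2B39F  (2 entries read)
#4 VA=0x1C092ED (r,user):
  [0] read 0x17 idx=14: raw=0x2E007 flags P=1 W=1 U=1 S=0
  [1] read 0x2E idx=9: raw=0x32007 flags P=1 W=1 U=1 S=0
  → PA=0x322ED  (2 entries read)
#5 VA=0x1C092ED (r,kernel):
  TLB hit vpn=0x1C09 → PA=0x322ED

Entries read for #4: 2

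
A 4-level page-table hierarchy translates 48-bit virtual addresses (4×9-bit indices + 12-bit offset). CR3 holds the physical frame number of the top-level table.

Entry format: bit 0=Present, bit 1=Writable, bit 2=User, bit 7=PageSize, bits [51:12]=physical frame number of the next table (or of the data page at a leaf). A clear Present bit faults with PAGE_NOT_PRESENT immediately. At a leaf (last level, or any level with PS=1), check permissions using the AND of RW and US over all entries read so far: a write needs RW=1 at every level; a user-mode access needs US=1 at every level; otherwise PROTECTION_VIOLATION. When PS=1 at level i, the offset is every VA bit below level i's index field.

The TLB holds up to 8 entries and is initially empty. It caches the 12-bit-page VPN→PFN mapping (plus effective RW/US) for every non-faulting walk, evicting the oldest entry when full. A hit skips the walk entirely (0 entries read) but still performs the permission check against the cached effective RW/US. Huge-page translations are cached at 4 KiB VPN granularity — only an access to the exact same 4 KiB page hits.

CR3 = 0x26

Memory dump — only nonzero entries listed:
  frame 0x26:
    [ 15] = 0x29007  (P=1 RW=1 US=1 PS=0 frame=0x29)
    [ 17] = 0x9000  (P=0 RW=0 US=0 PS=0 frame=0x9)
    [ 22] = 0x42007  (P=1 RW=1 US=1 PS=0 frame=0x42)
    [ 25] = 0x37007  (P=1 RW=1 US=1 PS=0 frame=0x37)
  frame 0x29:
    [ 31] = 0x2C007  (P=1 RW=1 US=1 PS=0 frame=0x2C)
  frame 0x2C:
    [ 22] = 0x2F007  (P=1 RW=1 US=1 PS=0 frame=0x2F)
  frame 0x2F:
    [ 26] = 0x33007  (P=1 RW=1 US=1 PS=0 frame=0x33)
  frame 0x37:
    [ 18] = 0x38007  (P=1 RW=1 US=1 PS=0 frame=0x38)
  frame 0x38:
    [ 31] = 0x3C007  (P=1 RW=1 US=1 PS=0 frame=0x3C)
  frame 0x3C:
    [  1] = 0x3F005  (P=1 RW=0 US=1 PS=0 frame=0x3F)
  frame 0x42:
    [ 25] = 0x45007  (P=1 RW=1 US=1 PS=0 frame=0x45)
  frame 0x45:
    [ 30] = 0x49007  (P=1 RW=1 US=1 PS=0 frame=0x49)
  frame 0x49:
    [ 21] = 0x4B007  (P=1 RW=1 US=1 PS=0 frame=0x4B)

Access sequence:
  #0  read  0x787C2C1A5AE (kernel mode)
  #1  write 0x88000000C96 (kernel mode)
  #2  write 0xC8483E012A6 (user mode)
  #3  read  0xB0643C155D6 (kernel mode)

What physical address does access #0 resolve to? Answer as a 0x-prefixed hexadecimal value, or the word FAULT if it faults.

Per-access translation:
#0 VA=0x787C2C1A5AE (r,kernel):
  [0] read 0x26 idx=15: raw=0x29007 flags P=1 W=1 U=1 S=0
  [1] read 0x29 idx=31: raw=0x2C007 flags P=1 W=1 U=1 S=0
  [2] read 0x2C idx=22: raw=0x2F007 flags P=1 W=1 U=1 S=0
  [3] read 0x2F idx=26: raw=0x33007 flags P=1 W=1 U=1 S=0
  ✓ 0x335AE  — 4 lookups
#1 VA=0x88000000C96 (w,kernel):
  [0] read 0x26 idx=17: raw=0x9000 flags P=0 W=0 U=0 S=0
  → PAGE_NOT_PRESENT  (1 entries read)
#2 VA=0xC8483E012A6 (w,user):
  [0] read 0x26 idx=25: raw=0x37007 flags P=1 W=1 U=1 S=0
  [1] read 0x37 idx=18: raw=0x38007 flags P=1 W=1 U=1 S=0
  [2] read 0x38 idx=31: raw=0x3C007 flags P=1 W=1 U=1 S=0
  [3] read 0x3C idx=1: raw=0x3F005 flags P=1 W=0 U=1 S=0
  → PROTECTION_VIOLATION  (4 entries read)
#3 VA=0xB0643C155D6 (r,kernel):
  [0] read 0x26 idx=22: raw=0x42007 flags P=1 W=1 U=1 S=0
  [1] read 0x42 idx=25: raw=0x45007 flags P=1 W=1 U=1 S=0
  [2] read 0x45 idx=30: raw=0x49007 flags P=1 W=1 U=1 S=0
  [3] read 0x49 idx=21: raw=0x4B007 flags P=1 W=1 U=1 S=0
  ✓ 0x4B5D6  — 4 lookups

Access #0 PA: 0x335AE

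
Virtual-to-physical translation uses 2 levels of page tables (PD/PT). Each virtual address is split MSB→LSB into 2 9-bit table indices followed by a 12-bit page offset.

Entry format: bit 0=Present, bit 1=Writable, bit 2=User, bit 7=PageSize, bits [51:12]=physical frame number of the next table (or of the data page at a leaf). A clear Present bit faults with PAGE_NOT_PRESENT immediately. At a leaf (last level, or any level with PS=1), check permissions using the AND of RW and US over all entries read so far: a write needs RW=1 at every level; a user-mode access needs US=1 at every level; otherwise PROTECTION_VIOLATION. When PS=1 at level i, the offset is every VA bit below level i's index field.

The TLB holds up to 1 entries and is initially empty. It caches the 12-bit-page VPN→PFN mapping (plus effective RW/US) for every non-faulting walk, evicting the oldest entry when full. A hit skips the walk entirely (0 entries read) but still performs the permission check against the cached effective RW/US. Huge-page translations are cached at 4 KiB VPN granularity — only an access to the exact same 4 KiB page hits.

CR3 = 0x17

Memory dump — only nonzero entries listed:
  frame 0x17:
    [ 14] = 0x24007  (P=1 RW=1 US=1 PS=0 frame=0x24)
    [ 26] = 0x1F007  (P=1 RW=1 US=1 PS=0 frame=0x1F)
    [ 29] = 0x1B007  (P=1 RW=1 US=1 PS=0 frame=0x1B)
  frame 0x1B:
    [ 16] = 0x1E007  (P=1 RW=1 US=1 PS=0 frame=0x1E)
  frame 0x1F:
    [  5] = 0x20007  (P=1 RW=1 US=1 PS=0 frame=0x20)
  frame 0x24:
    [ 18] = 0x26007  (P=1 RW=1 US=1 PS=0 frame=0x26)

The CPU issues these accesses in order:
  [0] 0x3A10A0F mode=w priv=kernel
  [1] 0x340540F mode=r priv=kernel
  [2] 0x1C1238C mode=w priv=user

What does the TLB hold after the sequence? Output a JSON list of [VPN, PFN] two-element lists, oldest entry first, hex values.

Per-access translation:
#0 VA=0x3A10A0F (w,kernel):
  L0: frame=0x17 idx=29 entry=0x1B007 [P=1 RW=1 US=1 PS=0]
  L1: frame=0x1B idx=16 entry=0x1E007 [P=1 RW=1 US=1 PS=0]
  ✓ 0x1EA0F  — 2 lookups
#1 VA=0x340540F (r,kernel):
  L0: frame=0x17 idx=26 entry=0x1F007 [P=1 RW=1 US=1 PS=0]
  L1: frame=0x1F idx=5 entry=0x20007 [P=1 RW=1 US=1 PS=0]
  ✓ 0x2040F  — 2 lookups
#2 VA=0x1C1238C (w,user):
  L0: frame=0x17 idx=14 entry=0x24007 [P=1 RW=1 US=1 PS=0]
  L1: frame=0x24 idx=18 entry=0x26007 [P=1 RW=1 US=1 PS=0]
  ✓ 0x2638C  — 2 lookups

TLB: [["0x1C12", "0x26"]]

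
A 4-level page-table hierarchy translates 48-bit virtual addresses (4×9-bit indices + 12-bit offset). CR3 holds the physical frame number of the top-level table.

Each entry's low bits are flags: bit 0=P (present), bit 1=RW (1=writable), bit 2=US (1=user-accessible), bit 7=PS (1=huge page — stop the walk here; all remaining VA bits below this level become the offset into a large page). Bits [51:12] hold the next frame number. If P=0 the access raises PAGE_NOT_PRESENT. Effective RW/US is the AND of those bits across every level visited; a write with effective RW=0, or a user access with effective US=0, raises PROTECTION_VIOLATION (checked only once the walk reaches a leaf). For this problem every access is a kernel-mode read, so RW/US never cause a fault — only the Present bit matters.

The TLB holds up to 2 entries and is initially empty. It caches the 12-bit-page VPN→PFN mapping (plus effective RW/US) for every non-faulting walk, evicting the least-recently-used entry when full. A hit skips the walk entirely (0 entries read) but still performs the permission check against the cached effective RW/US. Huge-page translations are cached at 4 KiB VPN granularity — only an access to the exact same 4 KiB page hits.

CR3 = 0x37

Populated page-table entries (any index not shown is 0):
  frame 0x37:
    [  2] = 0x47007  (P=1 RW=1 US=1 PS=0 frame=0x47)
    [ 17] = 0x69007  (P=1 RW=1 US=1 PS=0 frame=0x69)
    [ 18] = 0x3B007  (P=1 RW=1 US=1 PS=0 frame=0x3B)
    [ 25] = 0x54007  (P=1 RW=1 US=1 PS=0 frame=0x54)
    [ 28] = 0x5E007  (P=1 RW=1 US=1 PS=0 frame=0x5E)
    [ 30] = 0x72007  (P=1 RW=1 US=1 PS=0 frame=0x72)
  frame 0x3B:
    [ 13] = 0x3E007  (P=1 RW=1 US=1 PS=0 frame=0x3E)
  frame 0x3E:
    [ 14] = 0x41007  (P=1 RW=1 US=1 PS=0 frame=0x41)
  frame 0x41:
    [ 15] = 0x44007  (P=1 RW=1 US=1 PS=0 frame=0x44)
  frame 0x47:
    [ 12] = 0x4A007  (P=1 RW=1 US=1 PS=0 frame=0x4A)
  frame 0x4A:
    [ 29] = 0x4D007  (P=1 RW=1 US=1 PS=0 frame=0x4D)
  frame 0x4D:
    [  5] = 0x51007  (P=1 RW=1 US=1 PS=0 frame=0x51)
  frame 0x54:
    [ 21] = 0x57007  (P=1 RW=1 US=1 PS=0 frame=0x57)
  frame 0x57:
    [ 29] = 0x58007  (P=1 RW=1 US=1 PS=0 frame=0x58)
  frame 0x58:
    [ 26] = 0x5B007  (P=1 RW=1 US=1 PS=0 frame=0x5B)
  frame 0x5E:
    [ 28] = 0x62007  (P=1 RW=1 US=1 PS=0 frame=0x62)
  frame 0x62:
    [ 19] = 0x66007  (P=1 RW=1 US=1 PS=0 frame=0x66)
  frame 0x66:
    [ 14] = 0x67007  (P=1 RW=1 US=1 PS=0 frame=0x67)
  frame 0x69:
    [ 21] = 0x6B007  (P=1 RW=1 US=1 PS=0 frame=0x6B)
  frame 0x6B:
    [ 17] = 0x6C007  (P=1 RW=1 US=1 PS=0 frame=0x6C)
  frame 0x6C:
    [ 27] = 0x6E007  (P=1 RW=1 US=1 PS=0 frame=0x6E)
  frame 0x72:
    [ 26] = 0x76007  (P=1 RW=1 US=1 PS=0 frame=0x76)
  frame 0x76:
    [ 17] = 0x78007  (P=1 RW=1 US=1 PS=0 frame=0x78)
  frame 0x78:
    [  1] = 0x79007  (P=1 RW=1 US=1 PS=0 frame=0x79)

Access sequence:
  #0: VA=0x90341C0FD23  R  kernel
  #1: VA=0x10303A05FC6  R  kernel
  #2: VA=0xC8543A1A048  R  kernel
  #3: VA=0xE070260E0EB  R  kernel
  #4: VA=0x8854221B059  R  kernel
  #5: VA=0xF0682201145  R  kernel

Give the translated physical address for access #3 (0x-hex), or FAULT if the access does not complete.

Trace:
#0 VA=0x90341C0FD23 (r,kernel):
  lvl0: tbl 0x37, slot 18 ⇒ 0x3B007 (P1/RW1/US1/PS0)
  lvl1: tbl 0x3B, slot 13 ⇒ 0x3E007 (P1/RW1/US1/PS0)
  lvl2: tbl 0x3E, slot 14 ⇒ 0x41007 (P1/RW1/US1/PS0)
  lvl3: tbl 0x41, slot 15 ⇒ 0x44007 (P1/RW1/US1/PS0)
  → PA=0x44D23  (4 entries read)
#1 VA=0x10303A05FC6 (r,kernel):
  lvl0: tbl 0x37, slot 2 ⇒ 0x47007 (P1/RW1/US1/PS0)
  lvl1: tbl 0x47, slot 12 ⇒ 0x4A007 (P1/RW1/US1/PS0)
  lvl2: tbl 0x4A, slot 29 ⇒ 0x4D007 (P1/RW1/US1/PS0)
  lvl3: tbl 0x4D, slot 5 ⇒ 0x51007 (P1/RW1/US1/PS0)
  → PA=0x51FC6  (4 entries read)
#2 VA=0xC8543A1A048 (r,kernel):
  lvl0: tbl 0x37, slot 25 ⇒ 0x54007 (P1/RW1/US1/PS0)
  lvl1: tbl 0x54, slot 21 ⇒ 0x57007 (P1/RW1/US1/PS0)
  lvl2: tbl 0x57, slot 29 ⇒ 0x58007 (P1/RW1/US1/PS0)
  lvl3: tbl 0x58, slot 26 ⇒ 0x5B007 (P1/RW1/US1/PS0)
  → PA=0x5B048  (4 entries read)
#3 VA=0xE070260E0EB (r,kernel):
  lvl0: tbl 0x37, slot 28 ⇒ 0x5E007 (P1/RW1/US1/PS0)
  lvl1: tbl 0x5E, slot 28 ⇒ 0x62007 (P1/RW1/US1/PS0)
  lvl2: tbl 0x62, slot 19 ⇒ 0x66007 (P1/RW1/US1/PS0)
  lvl3: tbl 0x66, slot 14 ⇒ 0x67007 (P1/RW1/US1/PS0)
  → PA=0x670EB  (4 entries read)
#4 VA=0x8854221B059 (r,kernel):
  lvl0: tbl 0x37, slot 17 ⇒ 0x69007 (P1/RW1/US1/PS0)
  lvl1: tbl 0x69, slot 21 ⇒ 0x6B007 (P1/RW1/US1/PS0)
  lvl2: tbl 0x6B, slot 17 ⇒ 0x6C007 (P1/RW1/US1/PS0)
  lvl3: tbl 0x6C, slot 27 ⇒ 0x6E007 (P1/RW1/US1/PS0)
  → PA=0x6E059  (4 entries read)
#5 VA=0xF0682201145 (r,kernel):
  lvl0: tbl 0x37, slot 30 ⇒ 0x72007 (P1/RW1/US1/PS0)
  lvl1: tbl 0x72, slot 26 ⇒ 0x76007 (P1/RW1/US1/PS0)
  lvl2: tbl 0x76, slot 17 ⇒ 0x78007 (P1/RW1/US1/PS0)
  lvl3: tbl 0x78, slot 1 ⇒ 0x79007 (P1/RW1/US1/PS0)
  → PA=0x79145  (4 entries read)

Access #3 PA: 0x670EB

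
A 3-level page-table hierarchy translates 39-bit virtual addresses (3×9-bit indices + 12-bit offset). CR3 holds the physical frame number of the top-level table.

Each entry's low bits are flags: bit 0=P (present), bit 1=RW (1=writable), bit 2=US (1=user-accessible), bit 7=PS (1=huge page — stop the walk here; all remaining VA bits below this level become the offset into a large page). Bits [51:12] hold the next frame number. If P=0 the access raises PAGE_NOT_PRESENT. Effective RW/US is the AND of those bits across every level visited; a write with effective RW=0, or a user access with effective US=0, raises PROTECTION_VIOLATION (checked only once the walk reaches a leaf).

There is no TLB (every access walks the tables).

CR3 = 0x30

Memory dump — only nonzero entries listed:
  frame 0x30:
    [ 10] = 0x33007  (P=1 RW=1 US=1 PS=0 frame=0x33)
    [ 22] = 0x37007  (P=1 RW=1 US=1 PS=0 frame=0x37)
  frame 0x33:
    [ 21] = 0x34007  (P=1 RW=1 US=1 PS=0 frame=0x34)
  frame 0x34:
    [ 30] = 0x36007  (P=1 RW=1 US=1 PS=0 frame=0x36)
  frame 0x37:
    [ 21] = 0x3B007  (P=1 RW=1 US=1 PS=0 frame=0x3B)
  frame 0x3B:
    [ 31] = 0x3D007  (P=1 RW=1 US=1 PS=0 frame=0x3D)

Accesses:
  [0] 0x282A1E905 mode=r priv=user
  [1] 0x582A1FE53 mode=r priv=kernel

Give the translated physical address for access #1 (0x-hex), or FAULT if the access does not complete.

Walk each access:
#0 VA=0x282A1E905 (r,user):
  lvl0: tbl 0x30, slot 10 ⇒ 0x33007 (P1/RW1/US1/PS0)
  lvl1: tbl 0x33, slot 21 ⇒ 0x34007 (P1/RW1/US1/PS0)
  lvl2: tbl 0x34, slot 30 ⇒ 0x36007 (P1/RW1/US1/PS0)
  ⇒ phys 0x36905  [3 reads]
#1 VA=0x582A1FE53 (r,kernel):
  lvl0: tbl 0x30, slot 22 ⇒ 0x37007 (P1/RW1/US1/PS0)
  lvl1: tbl 0x37, slot 21 ⇒ 0x3B007 (P1/RW1/US1/PS0)
  lvl2: tbl 0x3B, slot 31 ⇒ 0x3D007 (P1/RW1/US1/PS0)
  ⇒ phys 0x3DE53  [3 reads]

Access #1 PA: 0x3DE53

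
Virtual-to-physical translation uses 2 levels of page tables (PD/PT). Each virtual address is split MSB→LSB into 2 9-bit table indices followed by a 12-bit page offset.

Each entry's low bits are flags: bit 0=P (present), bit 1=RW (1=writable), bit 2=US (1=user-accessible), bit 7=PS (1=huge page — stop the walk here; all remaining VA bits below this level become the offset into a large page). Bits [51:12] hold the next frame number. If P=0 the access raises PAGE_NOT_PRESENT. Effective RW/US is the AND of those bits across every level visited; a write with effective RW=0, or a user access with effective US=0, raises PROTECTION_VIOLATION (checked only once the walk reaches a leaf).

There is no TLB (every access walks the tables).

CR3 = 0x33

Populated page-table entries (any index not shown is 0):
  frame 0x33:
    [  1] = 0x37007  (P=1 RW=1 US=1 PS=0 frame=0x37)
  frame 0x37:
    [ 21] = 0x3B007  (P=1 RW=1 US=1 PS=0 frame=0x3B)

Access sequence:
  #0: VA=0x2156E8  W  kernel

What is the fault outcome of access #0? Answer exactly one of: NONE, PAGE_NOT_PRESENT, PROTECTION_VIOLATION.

Trace:
#0 VA=0x2156E8 (w,kernel):
  L0: frame=0x33 idx=1 entry=0x37007 [P=1 RW=1 US=1 PS=0]
  L1: frame=0x37 idx=21 entry=0x3B007 [P=1 RW=1 US=1 PS=0]
  → PA=0x3B6E8  (2 entries read)

Access #0 fault: NONE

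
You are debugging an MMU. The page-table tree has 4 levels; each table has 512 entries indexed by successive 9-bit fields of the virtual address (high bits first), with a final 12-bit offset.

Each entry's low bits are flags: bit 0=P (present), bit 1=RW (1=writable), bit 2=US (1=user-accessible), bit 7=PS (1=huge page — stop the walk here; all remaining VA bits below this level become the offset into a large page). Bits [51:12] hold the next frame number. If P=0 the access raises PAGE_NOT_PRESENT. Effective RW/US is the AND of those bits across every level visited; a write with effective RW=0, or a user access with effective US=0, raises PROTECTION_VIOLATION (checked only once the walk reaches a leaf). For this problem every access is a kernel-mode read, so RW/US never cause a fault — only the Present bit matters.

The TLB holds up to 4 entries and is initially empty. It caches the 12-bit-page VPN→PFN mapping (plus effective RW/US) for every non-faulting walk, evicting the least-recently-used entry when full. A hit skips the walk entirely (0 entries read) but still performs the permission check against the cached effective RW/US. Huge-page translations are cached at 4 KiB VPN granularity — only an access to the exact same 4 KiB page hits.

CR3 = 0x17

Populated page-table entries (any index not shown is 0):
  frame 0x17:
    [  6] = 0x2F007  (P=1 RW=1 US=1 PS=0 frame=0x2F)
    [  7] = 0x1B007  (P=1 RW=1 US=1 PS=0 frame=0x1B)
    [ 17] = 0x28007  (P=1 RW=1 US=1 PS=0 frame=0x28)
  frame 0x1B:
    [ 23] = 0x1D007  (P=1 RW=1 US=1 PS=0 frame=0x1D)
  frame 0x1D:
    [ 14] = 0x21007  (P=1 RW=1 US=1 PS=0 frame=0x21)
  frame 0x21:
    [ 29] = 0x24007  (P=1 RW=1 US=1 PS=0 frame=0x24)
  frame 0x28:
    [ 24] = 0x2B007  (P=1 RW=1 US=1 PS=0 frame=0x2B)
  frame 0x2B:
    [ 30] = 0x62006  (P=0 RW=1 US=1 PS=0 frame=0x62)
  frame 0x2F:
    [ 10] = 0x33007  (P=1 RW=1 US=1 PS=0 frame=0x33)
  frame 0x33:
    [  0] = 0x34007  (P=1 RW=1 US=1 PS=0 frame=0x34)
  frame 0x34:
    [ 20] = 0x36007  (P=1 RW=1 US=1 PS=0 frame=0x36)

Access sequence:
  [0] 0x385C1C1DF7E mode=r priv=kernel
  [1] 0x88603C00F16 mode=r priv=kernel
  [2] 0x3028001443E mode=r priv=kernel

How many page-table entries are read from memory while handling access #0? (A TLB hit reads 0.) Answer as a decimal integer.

Trace:
#0 VA=0x385C1C1DF7E (r,kernel):
  L0 @0x17[7] → 0x1B007  P=1,RW=1,US=1,PS=0
  L1 @0x1B[23] → 0x1D007  P=1,RW=1,US=1,PS=0
  L2 @0x1D[14] → 0x21007  P=1,RW=1,US=1,PS=0
  L3 @0x21[29] → 0x24007  P=1,RW=1,US=1,PS=0
  → PA=0x24F7E  (4 entries read)
#1 VA=0x88603C00F16 (r,kernel):
  L0 @0x17[17] → 0x28007  P=1,RW=1,US=1,PS=0
  L1 @0x28[24] → 0x2B007  P=1,RW=1,US=1,PS=0
  L2 @0x2B[30] → 0x62006  P=0,RW=1,US=1,PS=0
  ⇒ fault: PAGE_NOT_PRESENT  — 3 lookups
#2 VA=0x3028001443E (r,kernel):
  L0 @0x17[6] → 0x2F007  P=1,RW=1,US=1,PS=0
  L1 @0x2F[10] → 0x33007  P=1,RW=1,US=1,PS=0
  L2 @0x33[0] → 0x34007  P=1,RW=1,US=1,PS=0
  L3 @0x34[20] → 0x36007  P=1,RW=1,US=1,PS=0
  → PA=0x3643E  (4 entries read)

Entries read for #0: 4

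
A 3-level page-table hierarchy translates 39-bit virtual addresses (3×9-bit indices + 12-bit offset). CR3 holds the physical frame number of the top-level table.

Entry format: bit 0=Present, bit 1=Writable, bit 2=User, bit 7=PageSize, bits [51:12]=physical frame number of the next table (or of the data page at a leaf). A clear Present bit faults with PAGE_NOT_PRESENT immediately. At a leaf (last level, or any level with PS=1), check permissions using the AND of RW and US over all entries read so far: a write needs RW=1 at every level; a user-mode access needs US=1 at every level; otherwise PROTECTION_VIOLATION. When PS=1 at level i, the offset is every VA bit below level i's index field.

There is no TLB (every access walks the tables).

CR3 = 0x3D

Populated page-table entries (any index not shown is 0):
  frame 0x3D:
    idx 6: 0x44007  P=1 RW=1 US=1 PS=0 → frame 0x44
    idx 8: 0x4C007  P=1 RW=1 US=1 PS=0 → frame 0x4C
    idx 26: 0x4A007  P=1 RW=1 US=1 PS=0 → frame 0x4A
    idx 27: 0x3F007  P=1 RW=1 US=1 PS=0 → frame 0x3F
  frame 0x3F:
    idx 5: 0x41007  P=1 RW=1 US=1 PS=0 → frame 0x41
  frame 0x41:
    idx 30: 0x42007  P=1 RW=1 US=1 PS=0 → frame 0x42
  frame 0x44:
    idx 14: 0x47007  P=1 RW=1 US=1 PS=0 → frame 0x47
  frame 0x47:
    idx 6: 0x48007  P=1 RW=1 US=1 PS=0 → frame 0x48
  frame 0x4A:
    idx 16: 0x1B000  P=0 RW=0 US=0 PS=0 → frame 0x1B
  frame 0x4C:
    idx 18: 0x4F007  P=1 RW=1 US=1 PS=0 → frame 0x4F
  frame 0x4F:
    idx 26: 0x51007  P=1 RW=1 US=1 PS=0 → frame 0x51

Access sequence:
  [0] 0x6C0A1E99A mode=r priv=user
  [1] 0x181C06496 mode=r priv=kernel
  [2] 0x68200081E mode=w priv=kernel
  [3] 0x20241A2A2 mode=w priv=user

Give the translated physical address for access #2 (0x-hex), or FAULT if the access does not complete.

Trace:
#0 VA=0x6C0A1E99A (r,user):
  L0 @0x3D[27] → 0x3F007  P=1,RW=1,US=1,PS=0
  L1 @0x3F[5] → 0x41007  P=1,RW=1,US=1,PS=0
  L2 @0x41[30] → 0x42007  P=1,RW=1,US=1,PS=0
  ✓ 0x4299A  — 3 lookups
#1 VA=0x181C06496 (r,kernel):
  L0 @0x3D[6] → 0x44007  P=1,RW=1,US=1,PS=0
  L1 @0x44[14] → 0x47007  P=1,RW=1,US=1,PS=0
  L2 @0x47[6] → 0x48007  P=1,RW=1,US=1,PS=0
  ✓ 0x48496  — 3 lookups
#2 VA=0x68200081E (w,kernel):
  L0 @0x3D[26] → 0x4A007  P=1,RW=1,US=1,PS=0
  L1 @0x4A[16] → 0x1B000  P=0,RW=0,US=0,PS=0
  ⇒ fault: PAGE_NOT_PRESENT  — 2 lookups
#3 VA=0x20241A2A2 (w,user):
  L0 @0x3D[8] → 0x4C007  P=1,RW=1,US=1,PS=0
  L1 @0x4C[18] → 0x4F007  P=1,RW=1,US=1,PS=0
  L2 @0x4F[26] → 0x51007  P=1,RW=1,US=1,PS=0
  ✓ 0x512A2  — 3 lookups

Access #2 PA: FAULT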